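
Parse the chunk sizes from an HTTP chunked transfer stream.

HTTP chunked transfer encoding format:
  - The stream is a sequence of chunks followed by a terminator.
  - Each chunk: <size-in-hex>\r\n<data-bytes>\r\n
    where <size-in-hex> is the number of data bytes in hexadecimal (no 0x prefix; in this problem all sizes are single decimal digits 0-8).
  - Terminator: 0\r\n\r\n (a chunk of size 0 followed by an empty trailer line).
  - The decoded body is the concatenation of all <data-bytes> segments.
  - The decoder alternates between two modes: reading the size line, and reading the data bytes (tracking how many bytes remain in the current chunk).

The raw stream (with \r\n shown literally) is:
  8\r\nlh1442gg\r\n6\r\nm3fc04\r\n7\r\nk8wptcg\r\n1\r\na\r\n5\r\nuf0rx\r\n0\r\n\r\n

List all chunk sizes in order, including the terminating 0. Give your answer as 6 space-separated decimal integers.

Chunk 1: stream[0..1]='8' size=0x8=8, data at stream[3..11]='lh1442gg' -> body[0..8], body so far='lh1442gg'
Chunk 2: stream[13..14]='6' size=0x6=6, data at stream[16..22]='m3fc04' -> body[8..14], body so far='lh1442ggm3fc04'
Chunk 3: stream[24..25]='7' size=0x7=7, data at stream[27..34]='k8wptcg' -> body[14..21], body so far='lh1442ggm3fc04k8wptcg'
Chunk 4: stream[36..37]='1' size=0x1=1, data at stream[39..40]='a' -> body[21..22], body so far='lh1442ggm3fc04k8wptcga'
Chunk 5: stream[42..43]='5' size=0x5=5, data at stream[45..50]='uf0rx' -> body[22..27], body so far='lh1442ggm3fc04k8wptcgauf0rx'
Chunk 6: stream[52..53]='0' size=0 (terminator). Final body='lh1442ggm3fc04k8wptcgauf0rx' (27 bytes)

Answer: 8 6 7 1 5 0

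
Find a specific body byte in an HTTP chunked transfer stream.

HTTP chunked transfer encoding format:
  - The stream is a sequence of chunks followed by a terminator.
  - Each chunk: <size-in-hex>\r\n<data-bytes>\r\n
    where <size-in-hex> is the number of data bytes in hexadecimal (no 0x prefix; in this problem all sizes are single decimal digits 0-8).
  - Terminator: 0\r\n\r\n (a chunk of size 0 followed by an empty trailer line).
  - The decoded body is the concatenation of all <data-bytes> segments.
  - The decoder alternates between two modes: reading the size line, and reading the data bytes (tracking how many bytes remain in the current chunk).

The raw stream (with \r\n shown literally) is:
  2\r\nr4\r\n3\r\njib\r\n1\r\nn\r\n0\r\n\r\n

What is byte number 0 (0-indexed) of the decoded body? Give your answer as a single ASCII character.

Answer: r

Derivation:
Chunk 1: stream[0..1]='2' size=0x2=2, data at stream[3..5]='r4' -> body[0..2], body so far='r4'
Chunk 2: stream[7..8]='3' size=0x3=3, data at stream[10..13]='jib' -> body[2..5], body so far='r4jib'
Chunk 3: stream[15..16]='1' size=0x1=1, data at stream[18..19]='n' -> body[5..6], body so far='r4jibn'
Chunk 4: stream[21..22]='0' size=0 (terminator). Final body='r4jibn' (6 bytes)
Body byte 0 = 'r'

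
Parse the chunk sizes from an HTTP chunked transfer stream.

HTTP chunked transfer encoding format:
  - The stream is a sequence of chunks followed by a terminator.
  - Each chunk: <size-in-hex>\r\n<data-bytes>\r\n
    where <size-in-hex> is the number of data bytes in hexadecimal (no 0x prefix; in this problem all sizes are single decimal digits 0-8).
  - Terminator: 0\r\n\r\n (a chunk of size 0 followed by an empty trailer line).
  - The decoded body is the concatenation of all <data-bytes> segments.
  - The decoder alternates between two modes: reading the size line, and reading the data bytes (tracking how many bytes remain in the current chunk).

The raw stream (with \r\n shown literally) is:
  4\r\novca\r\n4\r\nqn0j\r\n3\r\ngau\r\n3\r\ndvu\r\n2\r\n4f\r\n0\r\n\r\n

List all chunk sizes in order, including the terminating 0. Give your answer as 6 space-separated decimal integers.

Answer: 4 4 3 3 2 0

Derivation:
Chunk 1: stream[0..1]='4' size=0x4=4, data at stream[3..7]='ovca' -> body[0..4], body so far='ovca'
Chunk 2: stream[9..10]='4' size=0x4=4, data at stream[12..16]='qn0j' -> body[4..8], body so far='ovcaqn0j'
Chunk 3: stream[18..19]='3' size=0x3=3, data at stream[21..24]='gau' -> body[8..11], body so far='ovcaqn0jgau'
Chunk 4: stream[26..27]='3' size=0x3=3, data at stream[29..32]='dvu' -> body[11..14], body so far='ovcaqn0jgaudvu'
Chunk 5: stream[34..35]='2' size=0x2=2, data at stream[37..39]='4f' -> body[14..16], body so far='ovcaqn0jgaudvu4f'
Chunk 6: stream[41..42]='0' size=0 (terminator). Final body='ovcaqn0jgaudvu4f' (16 bytes)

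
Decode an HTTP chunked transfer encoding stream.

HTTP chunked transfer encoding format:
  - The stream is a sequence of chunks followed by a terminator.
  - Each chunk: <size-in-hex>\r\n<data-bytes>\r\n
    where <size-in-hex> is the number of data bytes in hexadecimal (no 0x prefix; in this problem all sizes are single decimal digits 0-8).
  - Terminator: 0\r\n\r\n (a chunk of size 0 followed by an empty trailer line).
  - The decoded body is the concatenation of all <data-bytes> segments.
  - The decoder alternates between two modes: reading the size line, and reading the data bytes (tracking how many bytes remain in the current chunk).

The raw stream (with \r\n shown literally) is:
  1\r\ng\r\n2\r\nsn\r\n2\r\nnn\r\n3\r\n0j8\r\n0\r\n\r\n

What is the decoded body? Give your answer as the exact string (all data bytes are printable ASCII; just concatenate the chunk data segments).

Answer: gsnnn0j8

Derivation:
Chunk 1: stream[0..1]='1' size=0x1=1, data at stream[3..4]='g' -> body[0..1], body so far='g'
Chunk 2: stream[6..7]='2' size=0x2=2, data at stream[9..11]='sn' -> body[1..3], body so far='gsn'
Chunk 3: stream[13..14]='2' size=0x2=2, data at stream[16..18]='nn' -> body[3..5], body so far='gsnnn'
Chunk 4: stream[20..21]='3' size=0x3=3, data at stream[23..26]='0j8' -> body[5..8], body so far='gsnnn0j8'
Chunk 5: stream[28..29]='0' size=0 (terminator). Final body='gsnnn0j8' (8 bytes)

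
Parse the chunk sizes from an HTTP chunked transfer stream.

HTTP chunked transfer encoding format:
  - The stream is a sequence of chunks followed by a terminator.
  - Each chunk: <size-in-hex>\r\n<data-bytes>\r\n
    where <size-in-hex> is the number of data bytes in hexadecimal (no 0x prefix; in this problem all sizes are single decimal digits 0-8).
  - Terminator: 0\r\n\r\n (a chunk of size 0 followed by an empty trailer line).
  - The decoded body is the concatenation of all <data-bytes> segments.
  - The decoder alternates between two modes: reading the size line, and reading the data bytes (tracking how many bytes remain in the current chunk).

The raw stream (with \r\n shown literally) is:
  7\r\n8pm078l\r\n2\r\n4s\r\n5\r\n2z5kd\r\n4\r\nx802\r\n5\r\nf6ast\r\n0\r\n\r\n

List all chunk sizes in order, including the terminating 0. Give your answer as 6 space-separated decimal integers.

Answer: 7 2 5 4 5 0

Derivation:
Chunk 1: stream[0..1]='7' size=0x7=7, data at stream[3..10]='8pm078l' -> body[0..7], body so far='8pm078l'
Chunk 2: stream[12..13]='2' size=0x2=2, data at stream[15..17]='4s' -> body[7..9], body so far='8pm078l4s'
Chunk 3: stream[19..20]='5' size=0x5=5, data at stream[22..27]='2z5kd' -> body[9..14], body so far='8pm078l4s2z5kd'
Chunk 4: stream[29..30]='4' size=0x4=4, data at stream[32..36]='x802' -> body[14..18], body so far='8pm078l4s2z5kdx802'
Chunk 5: stream[38..39]='5' size=0x5=5, data at stream[41..46]='f6ast' -> body[18..23], body so far='8pm078l4s2z5kdx802f6ast'
Chunk 6: stream[48..49]='0' size=0 (terminator). Final body='8pm078l4s2z5kdx802f6ast' (23 bytes)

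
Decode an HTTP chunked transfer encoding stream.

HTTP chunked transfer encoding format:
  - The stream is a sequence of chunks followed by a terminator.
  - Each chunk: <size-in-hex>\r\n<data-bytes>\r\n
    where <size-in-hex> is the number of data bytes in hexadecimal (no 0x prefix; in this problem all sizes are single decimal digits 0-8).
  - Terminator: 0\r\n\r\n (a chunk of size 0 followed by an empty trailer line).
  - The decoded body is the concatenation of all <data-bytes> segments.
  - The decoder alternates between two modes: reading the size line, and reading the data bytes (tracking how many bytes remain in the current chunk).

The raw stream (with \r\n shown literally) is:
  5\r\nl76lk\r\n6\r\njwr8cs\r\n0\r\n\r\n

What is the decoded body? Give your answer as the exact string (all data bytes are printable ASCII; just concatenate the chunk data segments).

Answer: l76lkjwr8cs

Derivation:
Chunk 1: stream[0..1]='5' size=0x5=5, data at stream[3..8]='l76lk' -> body[0..5], body so far='l76lk'
Chunk 2: stream[10..11]='6' size=0x6=6, data at stream[13..19]='jwr8cs' -> body[5..11], body so far='l76lkjwr8cs'
Chunk 3: stream[21..22]='0' size=0 (terminator). Final body='l76lkjwr8cs' (11 bytes)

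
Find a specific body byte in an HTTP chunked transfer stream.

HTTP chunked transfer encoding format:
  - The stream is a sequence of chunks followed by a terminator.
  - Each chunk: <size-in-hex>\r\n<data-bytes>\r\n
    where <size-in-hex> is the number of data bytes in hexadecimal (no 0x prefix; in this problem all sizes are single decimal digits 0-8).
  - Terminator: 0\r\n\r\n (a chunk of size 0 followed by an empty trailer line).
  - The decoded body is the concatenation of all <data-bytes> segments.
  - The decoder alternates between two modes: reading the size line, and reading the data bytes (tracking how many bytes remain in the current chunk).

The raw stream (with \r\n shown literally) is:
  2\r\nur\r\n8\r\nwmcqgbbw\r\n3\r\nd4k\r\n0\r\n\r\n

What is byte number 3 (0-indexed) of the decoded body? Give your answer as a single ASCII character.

Answer: m

Derivation:
Chunk 1: stream[0..1]='2' size=0x2=2, data at stream[3..5]='ur' -> body[0..2], body so far='ur'
Chunk 2: stream[7..8]='8' size=0x8=8, data at stream[10..18]='wmcqgbbw' -> body[2..10], body so far='urwmcqgbbw'
Chunk 3: stream[20..21]='3' size=0x3=3, data at stream[23..26]='d4k' -> body[10..13], body so far='urwmcqgbbwd4k'
Chunk 4: stream[28..29]='0' size=0 (terminator). Final body='urwmcqgbbwd4k' (13 bytes)
Body byte 3 = 'm'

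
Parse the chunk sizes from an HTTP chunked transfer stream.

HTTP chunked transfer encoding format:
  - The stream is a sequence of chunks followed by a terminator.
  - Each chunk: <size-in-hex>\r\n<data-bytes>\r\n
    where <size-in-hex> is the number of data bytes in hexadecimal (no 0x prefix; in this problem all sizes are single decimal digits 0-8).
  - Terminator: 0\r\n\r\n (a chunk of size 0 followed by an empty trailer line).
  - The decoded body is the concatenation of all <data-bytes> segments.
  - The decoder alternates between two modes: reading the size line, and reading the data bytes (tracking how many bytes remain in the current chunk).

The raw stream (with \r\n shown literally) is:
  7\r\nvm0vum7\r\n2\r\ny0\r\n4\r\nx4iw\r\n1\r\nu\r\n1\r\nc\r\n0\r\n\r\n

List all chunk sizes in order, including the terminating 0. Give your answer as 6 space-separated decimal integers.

Answer: 7 2 4 1 1 0

Derivation:
Chunk 1: stream[0..1]='7' size=0x7=7, data at stream[3..10]='vm0vum7' -> body[0..7], body so far='vm0vum7'
Chunk 2: stream[12..13]='2' size=0x2=2, data at stream[15..17]='y0' -> body[7..9], body so far='vm0vum7y0'
Chunk 3: stream[19..20]='4' size=0x4=4, data at stream[22..26]='x4iw' -> body[9..13], body so far='vm0vum7y0x4iw'
Chunk 4: stream[28..29]='1' size=0x1=1, data at stream[31..32]='u' -> body[13..14], body so far='vm0vum7y0x4iwu'
Chunk 5: stream[34..35]='1' size=0x1=1, data at stream[37..38]='c' -> body[14..15], body so far='vm0vum7y0x4iwuc'
Chunk 6: stream[40..41]='0' size=0 (terminator). Final body='vm0vum7y0x4iwuc' (15 bytes)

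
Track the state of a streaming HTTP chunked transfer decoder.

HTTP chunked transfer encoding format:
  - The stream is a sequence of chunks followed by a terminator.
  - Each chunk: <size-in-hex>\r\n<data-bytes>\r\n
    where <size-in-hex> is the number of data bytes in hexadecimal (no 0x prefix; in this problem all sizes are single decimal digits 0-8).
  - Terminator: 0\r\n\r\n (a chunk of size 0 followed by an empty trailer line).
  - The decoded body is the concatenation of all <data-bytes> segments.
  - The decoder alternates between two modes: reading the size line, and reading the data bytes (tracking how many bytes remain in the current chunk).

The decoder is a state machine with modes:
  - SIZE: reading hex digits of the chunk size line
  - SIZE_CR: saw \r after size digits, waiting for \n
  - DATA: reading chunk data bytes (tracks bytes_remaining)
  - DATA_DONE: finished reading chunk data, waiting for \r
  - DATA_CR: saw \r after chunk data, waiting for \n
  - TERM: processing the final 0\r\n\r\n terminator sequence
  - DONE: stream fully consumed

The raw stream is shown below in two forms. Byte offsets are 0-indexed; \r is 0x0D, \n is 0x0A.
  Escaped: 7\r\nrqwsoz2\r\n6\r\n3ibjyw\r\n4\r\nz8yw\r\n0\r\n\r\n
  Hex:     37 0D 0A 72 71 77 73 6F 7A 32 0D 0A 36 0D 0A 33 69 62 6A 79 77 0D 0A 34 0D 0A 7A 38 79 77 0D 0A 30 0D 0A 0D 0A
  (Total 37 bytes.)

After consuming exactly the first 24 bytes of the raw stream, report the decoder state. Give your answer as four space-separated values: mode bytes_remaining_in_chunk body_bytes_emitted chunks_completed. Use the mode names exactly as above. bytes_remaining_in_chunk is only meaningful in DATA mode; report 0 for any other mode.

Byte 0 = '7': mode=SIZE remaining=0 emitted=0 chunks_done=0
Byte 1 = 0x0D: mode=SIZE_CR remaining=0 emitted=0 chunks_done=0
Byte 2 = 0x0A: mode=DATA remaining=7 emitted=0 chunks_done=0
Byte 3 = 'r': mode=DATA remaining=6 emitted=1 chunks_done=0
Byte 4 = 'q': mode=DATA remaining=5 emitted=2 chunks_done=0
Byte 5 = 'w': mode=DATA remaining=4 emitted=3 chunks_done=0
Byte 6 = 's': mode=DATA remaining=3 emitted=4 chunks_done=0
Byte 7 = 'o': mode=DATA remaining=2 emitted=5 chunks_done=0
Byte 8 = 'z': mode=DATA remaining=1 emitted=6 chunks_done=0
Byte 9 = '2': mode=DATA_DONE remaining=0 emitted=7 chunks_done=0
Byte 10 = 0x0D: mode=DATA_CR remaining=0 emitted=7 chunks_done=0
Byte 11 = 0x0A: mode=SIZE remaining=0 emitted=7 chunks_done=1
Byte 12 = '6': mode=SIZE remaining=0 emitted=7 chunks_done=1
Byte 13 = 0x0D: mode=SIZE_CR remaining=0 emitted=7 chunks_done=1
Byte 14 = 0x0A: mode=DATA remaining=6 emitted=7 chunks_done=1
Byte 15 = '3': mode=DATA remaining=5 emitted=8 chunks_done=1
Byte 16 = 'i': mode=DATA remaining=4 emitted=9 chunks_done=1
Byte 17 = 'b': mode=DATA remaining=3 emitted=10 chunks_done=1
Byte 18 = 'j': mode=DATA remaining=2 emitted=11 chunks_done=1
Byte 19 = 'y': mode=DATA remaining=1 emitted=12 chunks_done=1
Byte 20 = 'w': mode=DATA_DONE remaining=0 emitted=13 chunks_done=1
Byte 21 = 0x0D: mode=DATA_CR remaining=0 emitted=13 chunks_done=1
Byte 22 = 0x0A: mode=SIZE remaining=0 emitted=13 chunks_done=2
Byte 23 = '4': mode=SIZE remaining=0 emitted=13 chunks_done=2

Answer: SIZE 0 13 2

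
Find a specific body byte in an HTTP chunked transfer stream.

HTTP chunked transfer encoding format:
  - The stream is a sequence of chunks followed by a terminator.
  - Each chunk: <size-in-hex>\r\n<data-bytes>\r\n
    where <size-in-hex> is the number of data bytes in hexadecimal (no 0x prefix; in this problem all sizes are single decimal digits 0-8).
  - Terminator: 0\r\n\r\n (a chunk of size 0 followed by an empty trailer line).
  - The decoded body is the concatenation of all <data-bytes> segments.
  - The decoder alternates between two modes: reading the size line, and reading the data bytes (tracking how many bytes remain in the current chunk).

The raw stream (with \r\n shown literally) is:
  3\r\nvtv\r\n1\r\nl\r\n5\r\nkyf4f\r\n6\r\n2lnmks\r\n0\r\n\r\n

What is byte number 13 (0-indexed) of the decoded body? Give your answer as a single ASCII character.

Answer: k

Derivation:
Chunk 1: stream[0..1]='3' size=0x3=3, data at stream[3..6]='vtv' -> body[0..3], body so far='vtv'
Chunk 2: stream[8..9]='1' size=0x1=1, data at stream[11..12]='l' -> body[3..4], body so far='vtvl'
Chunk 3: stream[14..15]='5' size=0x5=5, data at stream[17..22]='kyf4f' -> body[4..9], body so far='vtvlkyf4f'
Chunk 4: stream[24..25]='6' size=0x6=6, data at stream[27..33]='2lnmks' -> body[9..15], body so far='vtvlkyf4f2lnmks'
Chunk 5: stream[35..36]='0' size=0 (terminator). Final body='vtvlkyf4f2lnmks' (15 bytes)
Body byte 13 = 'k'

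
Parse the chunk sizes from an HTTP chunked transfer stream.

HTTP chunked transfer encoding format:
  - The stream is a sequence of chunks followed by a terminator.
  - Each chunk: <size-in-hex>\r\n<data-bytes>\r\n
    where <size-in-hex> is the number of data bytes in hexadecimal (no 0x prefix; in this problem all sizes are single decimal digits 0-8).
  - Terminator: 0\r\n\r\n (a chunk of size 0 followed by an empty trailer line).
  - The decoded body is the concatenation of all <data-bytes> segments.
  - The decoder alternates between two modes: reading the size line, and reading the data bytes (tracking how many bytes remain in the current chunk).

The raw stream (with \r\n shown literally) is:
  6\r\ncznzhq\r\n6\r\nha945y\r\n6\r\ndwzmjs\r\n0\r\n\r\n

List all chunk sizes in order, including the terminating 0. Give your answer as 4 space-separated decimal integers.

Chunk 1: stream[0..1]='6' size=0x6=6, data at stream[3..9]='cznzhq' -> body[0..6], body so far='cznzhq'
Chunk 2: stream[11..12]='6' size=0x6=6, data at stream[14..20]='ha945y' -> body[6..12], body so far='cznzhqha945y'
Chunk 3: stream[22..23]='6' size=0x6=6, data at stream[25..31]='dwzmjs' -> body[12..18], body so far='cznzhqha945ydwzmjs'
Chunk 4: stream[33..34]='0' size=0 (terminator). Final body='cznzhqha945ydwzmjs' (18 bytes)

Answer: 6 6 6 0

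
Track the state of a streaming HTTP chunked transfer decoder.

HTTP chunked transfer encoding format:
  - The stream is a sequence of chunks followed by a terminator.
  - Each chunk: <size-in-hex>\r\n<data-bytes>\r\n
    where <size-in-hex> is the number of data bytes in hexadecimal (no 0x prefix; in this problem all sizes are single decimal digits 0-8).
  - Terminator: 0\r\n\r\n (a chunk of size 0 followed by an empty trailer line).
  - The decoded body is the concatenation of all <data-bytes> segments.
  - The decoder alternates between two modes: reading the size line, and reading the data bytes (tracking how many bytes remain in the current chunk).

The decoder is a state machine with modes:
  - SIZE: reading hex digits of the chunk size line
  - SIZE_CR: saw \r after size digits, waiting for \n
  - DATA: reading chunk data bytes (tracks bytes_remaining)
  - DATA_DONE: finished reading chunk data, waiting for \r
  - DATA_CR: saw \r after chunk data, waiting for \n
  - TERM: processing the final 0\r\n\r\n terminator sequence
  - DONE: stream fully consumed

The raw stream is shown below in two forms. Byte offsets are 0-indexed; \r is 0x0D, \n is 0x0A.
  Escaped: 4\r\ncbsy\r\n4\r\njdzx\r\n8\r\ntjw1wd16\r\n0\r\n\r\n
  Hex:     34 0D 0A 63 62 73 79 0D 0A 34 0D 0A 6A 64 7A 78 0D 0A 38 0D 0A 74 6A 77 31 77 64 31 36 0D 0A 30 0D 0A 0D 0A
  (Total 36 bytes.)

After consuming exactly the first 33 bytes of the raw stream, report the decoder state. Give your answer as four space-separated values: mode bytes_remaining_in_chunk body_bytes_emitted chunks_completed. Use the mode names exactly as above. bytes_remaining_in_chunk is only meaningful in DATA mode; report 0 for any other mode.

Answer: SIZE_CR 0 16 3

Derivation:
Byte 0 = '4': mode=SIZE remaining=0 emitted=0 chunks_done=0
Byte 1 = 0x0D: mode=SIZE_CR remaining=0 emitted=0 chunks_done=0
Byte 2 = 0x0A: mode=DATA remaining=4 emitted=0 chunks_done=0
Byte 3 = 'c': mode=DATA remaining=3 emitted=1 chunks_done=0
Byte 4 = 'b': mode=DATA remaining=2 emitted=2 chunks_done=0
Byte 5 = 's': mode=DATA remaining=1 emitted=3 chunks_done=0
Byte 6 = 'y': mode=DATA_DONE remaining=0 emitted=4 chunks_done=0
Byte 7 = 0x0D: mode=DATA_CR remaining=0 emitted=4 chunks_done=0
Byte 8 = 0x0A: mode=SIZE remaining=0 emitted=4 chunks_done=1
Byte 9 = '4': mode=SIZE remaining=0 emitted=4 chunks_done=1
Byte 10 = 0x0D: mode=SIZE_CR remaining=0 emitted=4 chunks_done=1
Byte 11 = 0x0A: mode=DATA remaining=4 emitted=4 chunks_done=1
Byte 12 = 'j': mode=DATA remaining=3 emitted=5 chunks_done=1
Byte 13 = 'd': mode=DATA remaining=2 emitted=6 chunks_done=1
Byte 14 = 'z': mode=DATA remaining=1 emitted=7 chunks_done=1
Byte 15 = 'x': mode=DATA_DONE remaining=0 emitted=8 chunks_done=1
Byte 16 = 0x0D: mode=DATA_CR remaining=0 emitted=8 chunks_done=1
Byte 17 = 0x0A: mode=SIZE remaining=0 emitted=8 chunks_done=2
Byte 18 = '8': mode=SIZE remaining=0 emitted=8 chunks_done=2
Byte 19 = 0x0D: mode=SIZE_CR remaining=0 emitted=8 chunks_done=2
Byte 20 = 0x0A: mode=DATA remaining=8 emitted=8 chunks_done=2
Byte 21 = 't': mode=DATA remaining=7 emitted=9 chunks_done=2
Byte 22 = 'j': mode=DATA remaining=6 emitted=10 chunks_done=2
Byte 23 = 'w': mode=DATA remaining=5 emitted=11 chunks_done=2
Byte 24 = '1': mode=DATA remaining=4 emitted=12 chunks_done=2
Byte 25 = 'w': mode=DATA remaining=3 emitted=13 chunks_done=2
Byte 26 = 'd': mode=DATA remaining=2 emitted=14 chunks_done=2
Byte 27 = '1': mode=DATA remaining=1 emitted=15 chunks_done=2
Byte 28 = '6': mode=DATA_DONE remaining=0 emitted=16 chunks_done=2
Byte 29 = 0x0D: mode=DATA_CR remaining=0 emitted=16 chunks_done=2
Byte 30 = 0x0A: mode=SIZE remaining=0 emitted=16 chunks_done=3
Byte 31 = '0': mode=SIZE remaining=0 emitted=16 chunks_done=3
Byte 32 = 0x0D: mode=SIZE_CR remaining=0 emitted=16 chunks_done=3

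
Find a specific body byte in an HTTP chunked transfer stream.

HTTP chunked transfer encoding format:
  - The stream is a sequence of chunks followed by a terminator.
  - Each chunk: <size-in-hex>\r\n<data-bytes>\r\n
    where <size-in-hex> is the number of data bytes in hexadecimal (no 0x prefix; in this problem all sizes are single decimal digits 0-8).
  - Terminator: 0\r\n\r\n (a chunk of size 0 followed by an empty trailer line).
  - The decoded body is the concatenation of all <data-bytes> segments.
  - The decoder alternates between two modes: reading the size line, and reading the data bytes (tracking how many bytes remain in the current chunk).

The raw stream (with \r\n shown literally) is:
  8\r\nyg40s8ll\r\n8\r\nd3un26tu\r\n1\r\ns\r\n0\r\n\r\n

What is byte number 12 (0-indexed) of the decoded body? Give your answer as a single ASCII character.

Chunk 1: stream[0..1]='8' size=0x8=8, data at stream[3..11]='yg40s8ll' -> body[0..8], body so far='yg40s8ll'
Chunk 2: stream[13..14]='8' size=0x8=8, data at stream[16..24]='d3un26tu' -> body[8..16], body so far='yg40s8lld3un26tu'
Chunk 3: stream[26..27]='1' size=0x1=1, data at stream[29..30]='s' -> body[16..17], body so far='yg40s8lld3un26tus'
Chunk 4: stream[32..33]='0' size=0 (terminator). Final body='yg40s8lld3un26tus' (17 bytes)
Body byte 12 = '2'

Answer: 2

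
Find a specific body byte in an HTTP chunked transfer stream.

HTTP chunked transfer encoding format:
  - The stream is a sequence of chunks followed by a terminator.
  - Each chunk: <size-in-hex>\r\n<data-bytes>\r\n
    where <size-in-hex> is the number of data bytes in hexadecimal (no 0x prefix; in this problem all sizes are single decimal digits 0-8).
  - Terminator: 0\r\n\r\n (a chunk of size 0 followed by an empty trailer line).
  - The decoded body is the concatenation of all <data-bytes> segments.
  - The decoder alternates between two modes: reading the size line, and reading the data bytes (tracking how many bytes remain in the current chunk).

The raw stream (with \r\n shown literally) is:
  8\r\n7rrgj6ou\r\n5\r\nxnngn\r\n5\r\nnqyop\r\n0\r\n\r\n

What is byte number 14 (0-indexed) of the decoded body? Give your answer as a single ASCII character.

Answer: q

Derivation:
Chunk 1: stream[0..1]='8' size=0x8=8, data at stream[3..11]='7rrgj6ou' -> body[0..8], body so far='7rrgj6ou'
Chunk 2: stream[13..14]='5' size=0x5=5, data at stream[16..21]='xnngn' -> body[8..13], body so far='7rrgj6ouxnngn'
Chunk 3: stream[23..24]='5' size=0x5=5, data at stream[26..31]='nqyop' -> body[13..18], body so far='7rrgj6ouxnngnnqyop'
Chunk 4: stream[33..34]='0' size=0 (terminator). Final body='7rrgj6ouxnngnnqyop' (18 bytes)
Body byte 14 = 'q'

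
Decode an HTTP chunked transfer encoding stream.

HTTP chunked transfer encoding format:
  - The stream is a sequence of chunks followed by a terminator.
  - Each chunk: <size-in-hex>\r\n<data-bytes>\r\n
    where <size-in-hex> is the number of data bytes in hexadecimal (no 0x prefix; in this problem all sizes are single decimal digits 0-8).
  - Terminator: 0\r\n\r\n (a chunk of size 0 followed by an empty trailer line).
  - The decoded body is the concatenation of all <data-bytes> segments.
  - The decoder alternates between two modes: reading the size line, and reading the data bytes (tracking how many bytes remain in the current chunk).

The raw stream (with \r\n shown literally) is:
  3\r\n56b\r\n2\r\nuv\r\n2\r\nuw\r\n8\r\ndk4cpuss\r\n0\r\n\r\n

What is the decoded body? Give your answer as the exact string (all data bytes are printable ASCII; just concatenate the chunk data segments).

Chunk 1: stream[0..1]='3' size=0x3=3, data at stream[3..6]='56b' -> body[0..3], body so far='56b'
Chunk 2: stream[8..9]='2' size=0x2=2, data at stream[11..13]='uv' -> body[3..5], body so far='56buv'
Chunk 3: stream[15..16]='2' size=0x2=2, data at stream[18..20]='uw' -> body[5..7], body so far='56buvuw'
Chunk 4: stream[22..23]='8' size=0x8=8, data at stream[25..33]='dk4cpuss' -> body[7..15], body so far='56buvuwdk4cpuss'
Chunk 5: stream[35..36]='0' size=0 (terminator). Final body='56buvuwdk4cpuss' (15 bytes)

Answer: 56buvuwdk4cpuss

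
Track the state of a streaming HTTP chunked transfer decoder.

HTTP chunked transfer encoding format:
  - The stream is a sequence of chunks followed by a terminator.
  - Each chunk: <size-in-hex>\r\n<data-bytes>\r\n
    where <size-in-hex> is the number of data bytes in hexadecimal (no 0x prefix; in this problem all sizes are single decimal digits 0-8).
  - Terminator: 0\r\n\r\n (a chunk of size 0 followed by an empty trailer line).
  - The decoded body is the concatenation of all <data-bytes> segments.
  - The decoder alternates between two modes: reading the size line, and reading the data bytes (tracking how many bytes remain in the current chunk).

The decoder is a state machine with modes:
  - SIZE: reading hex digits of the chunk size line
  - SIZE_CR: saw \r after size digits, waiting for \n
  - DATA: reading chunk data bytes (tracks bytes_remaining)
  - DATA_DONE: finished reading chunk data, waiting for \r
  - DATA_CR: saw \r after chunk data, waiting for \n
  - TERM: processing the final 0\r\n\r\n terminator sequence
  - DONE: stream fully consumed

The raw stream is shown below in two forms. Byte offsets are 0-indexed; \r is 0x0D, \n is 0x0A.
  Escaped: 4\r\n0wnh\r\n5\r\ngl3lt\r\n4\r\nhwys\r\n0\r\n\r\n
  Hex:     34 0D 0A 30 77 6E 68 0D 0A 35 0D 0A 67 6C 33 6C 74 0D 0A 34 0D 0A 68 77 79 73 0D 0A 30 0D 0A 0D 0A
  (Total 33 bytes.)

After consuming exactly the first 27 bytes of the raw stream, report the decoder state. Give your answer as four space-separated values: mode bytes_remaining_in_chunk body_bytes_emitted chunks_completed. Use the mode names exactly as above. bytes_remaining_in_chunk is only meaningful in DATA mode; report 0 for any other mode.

Answer: DATA_CR 0 13 2

Derivation:
Byte 0 = '4': mode=SIZE remaining=0 emitted=0 chunks_done=0
Byte 1 = 0x0D: mode=SIZE_CR remaining=0 emitted=0 chunks_done=0
Byte 2 = 0x0A: mode=DATA remaining=4 emitted=0 chunks_done=0
Byte 3 = '0': mode=DATA remaining=3 emitted=1 chunks_done=0
Byte 4 = 'w': mode=DATA remaining=2 emitted=2 chunks_done=0
Byte 5 = 'n': mode=DATA remaining=1 emitted=3 chunks_done=0
Byte 6 = 'h': mode=DATA_DONE remaining=0 emitted=4 chunks_done=0
Byte 7 = 0x0D: mode=DATA_CR remaining=0 emitted=4 chunks_done=0
Byte 8 = 0x0A: mode=SIZE remaining=0 emitted=4 chunks_done=1
Byte 9 = '5': mode=SIZE remaining=0 emitted=4 chunks_done=1
Byte 10 = 0x0D: mode=SIZE_CR remaining=0 emitted=4 chunks_done=1
Byte 11 = 0x0A: mode=DATA remaining=5 emitted=4 chunks_done=1
Byte 12 = 'g': mode=DATA remaining=4 emitted=5 chunks_done=1
Byte 13 = 'l': mode=DATA remaining=3 emitted=6 chunks_done=1
Byte 14 = '3': mode=DATA remaining=2 emitted=7 chunks_done=1
Byte 15 = 'l': mode=DATA remaining=1 emitted=8 chunks_done=1
Byte 16 = 't': mode=DATA_DONE remaining=0 emitted=9 chunks_done=1
Byte 17 = 0x0D: mode=DATA_CR remaining=0 emitted=9 chunks_done=1
Byte 18 = 0x0A: mode=SIZE remaining=0 emitted=9 chunks_done=2
Byte 19 = '4': mode=SIZE remaining=0 emitted=9 chunks_done=2
Byte 20 = 0x0D: mode=SIZE_CR remaining=0 emitted=9 chunks_done=2
Byte 21 = 0x0A: mode=DATA remaining=4 emitted=9 chunks_done=2
Byte 22 = 'h': mode=DATA remaining=3 emitted=10 chunks_done=2
Byte 23 = 'w': mode=DATA remaining=2 emitted=11 chunks_done=2
Byte 24 = 'y': mode=DATA remaining=1 emitted=12 chunks_done=2
Byte 25 = 's': mode=DATA_DONE remaining=0 emitted=13 chunks_done=2
Byte 26 = 0x0D: mode=DATA_CR remaining=0 emitted=13 chunks_done=2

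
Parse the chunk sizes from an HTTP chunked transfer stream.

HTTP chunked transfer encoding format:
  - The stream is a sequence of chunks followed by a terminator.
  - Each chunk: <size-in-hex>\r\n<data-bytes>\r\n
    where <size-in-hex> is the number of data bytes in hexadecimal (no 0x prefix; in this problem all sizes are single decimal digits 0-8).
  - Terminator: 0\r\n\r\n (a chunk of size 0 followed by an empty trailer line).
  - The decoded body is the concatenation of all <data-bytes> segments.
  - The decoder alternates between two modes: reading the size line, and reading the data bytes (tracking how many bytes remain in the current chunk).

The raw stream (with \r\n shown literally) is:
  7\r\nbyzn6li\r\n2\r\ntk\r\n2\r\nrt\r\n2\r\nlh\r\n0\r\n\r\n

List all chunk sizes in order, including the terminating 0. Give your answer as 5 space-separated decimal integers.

Answer: 7 2 2 2 0

Derivation:
Chunk 1: stream[0..1]='7' size=0x7=7, data at stream[3..10]='byzn6li' -> body[0..7], body so far='byzn6li'
Chunk 2: stream[12..13]='2' size=0x2=2, data at stream[15..17]='tk' -> body[7..9], body so far='byzn6litk'
Chunk 3: stream[19..20]='2' size=0x2=2, data at stream[22..24]='rt' -> body[9..11], body so far='byzn6litkrt'
Chunk 4: stream[26..27]='2' size=0x2=2, data at stream[29..31]='lh' -> body[11..13], body so far='byzn6litkrtlh'
Chunk 5: stream[33..34]='0' size=0 (terminator). Final body='byzn6litkrtlh' (13 bytes)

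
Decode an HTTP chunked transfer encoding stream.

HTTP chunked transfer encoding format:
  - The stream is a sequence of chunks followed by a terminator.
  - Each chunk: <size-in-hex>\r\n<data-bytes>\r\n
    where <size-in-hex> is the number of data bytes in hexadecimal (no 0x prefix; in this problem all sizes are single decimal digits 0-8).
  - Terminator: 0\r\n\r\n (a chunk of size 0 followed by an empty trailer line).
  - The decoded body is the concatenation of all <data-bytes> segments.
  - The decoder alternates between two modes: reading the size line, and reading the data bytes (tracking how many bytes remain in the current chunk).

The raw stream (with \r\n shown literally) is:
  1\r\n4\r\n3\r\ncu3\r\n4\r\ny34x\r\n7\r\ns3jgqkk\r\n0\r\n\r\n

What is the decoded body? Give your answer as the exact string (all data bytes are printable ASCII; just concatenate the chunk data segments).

Answer: 4cu3y34xs3jgqkk

Derivation:
Chunk 1: stream[0..1]='1' size=0x1=1, data at stream[3..4]='4' -> body[0..1], body so far='4'
Chunk 2: stream[6..7]='3' size=0x3=3, data at stream[9..12]='cu3' -> body[1..4], body so far='4cu3'
Chunk 3: stream[14..15]='4' size=0x4=4, data at stream[17..21]='y34x' -> body[4..8], body so far='4cu3y34x'
Chunk 4: stream[23..24]='7' size=0x7=7, data at stream[26..33]='s3jgqkk' -> body[8..15], body so far='4cu3y34xs3jgqkk'
Chunk 5: stream[35..36]='0' size=0 (terminator). Final body='4cu3y34xs3jgqkk' (15 bytes)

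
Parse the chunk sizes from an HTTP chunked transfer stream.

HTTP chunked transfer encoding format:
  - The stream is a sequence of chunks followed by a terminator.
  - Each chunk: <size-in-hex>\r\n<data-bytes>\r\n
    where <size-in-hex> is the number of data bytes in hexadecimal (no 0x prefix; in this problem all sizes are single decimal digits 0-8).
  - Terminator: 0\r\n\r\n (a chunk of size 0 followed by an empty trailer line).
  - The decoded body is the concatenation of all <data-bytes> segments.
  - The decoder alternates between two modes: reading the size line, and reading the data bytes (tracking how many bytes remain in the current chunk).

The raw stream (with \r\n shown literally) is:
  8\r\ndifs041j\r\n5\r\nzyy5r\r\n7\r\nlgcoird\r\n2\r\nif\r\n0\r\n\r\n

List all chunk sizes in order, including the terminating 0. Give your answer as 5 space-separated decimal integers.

Answer: 8 5 7 2 0

Derivation:
Chunk 1: stream[0..1]='8' size=0x8=8, data at stream[3..11]='difs041j' -> body[0..8], body so far='difs041j'
Chunk 2: stream[13..14]='5' size=0x5=5, data at stream[16..21]='zyy5r' -> body[8..13], body so far='difs041jzyy5r'
Chunk 3: stream[23..24]='7' size=0x7=7, data at stream[26..33]='lgcoird' -> body[13..20], body so far='difs041jzyy5rlgcoird'
Chunk 4: stream[35..36]='2' size=0x2=2, data at stream[38..40]='if' -> body[20..22], body so far='difs041jzyy5rlgcoirdif'
Chunk 5: stream[42..43]='0' size=0 (terminator). Final body='difs041jzyy5rlgcoirdif' (22 bytes)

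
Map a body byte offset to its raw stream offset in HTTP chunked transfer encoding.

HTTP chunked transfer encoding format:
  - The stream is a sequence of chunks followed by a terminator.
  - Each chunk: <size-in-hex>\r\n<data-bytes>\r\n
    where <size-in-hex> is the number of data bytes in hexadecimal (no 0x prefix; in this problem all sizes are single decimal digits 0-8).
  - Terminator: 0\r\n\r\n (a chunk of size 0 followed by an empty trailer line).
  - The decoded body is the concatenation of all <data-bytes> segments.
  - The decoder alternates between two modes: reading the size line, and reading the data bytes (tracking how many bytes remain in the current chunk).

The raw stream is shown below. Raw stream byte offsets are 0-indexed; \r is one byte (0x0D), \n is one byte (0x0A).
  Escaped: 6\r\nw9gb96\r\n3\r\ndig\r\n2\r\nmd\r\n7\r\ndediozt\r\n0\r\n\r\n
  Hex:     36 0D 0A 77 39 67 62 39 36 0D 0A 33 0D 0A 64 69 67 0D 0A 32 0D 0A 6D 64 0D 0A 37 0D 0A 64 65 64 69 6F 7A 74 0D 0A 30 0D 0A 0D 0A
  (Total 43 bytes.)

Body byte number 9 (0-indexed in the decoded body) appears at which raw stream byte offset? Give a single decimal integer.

Chunk 1: stream[0..1]='6' size=0x6=6, data at stream[3..9]='w9gb96' -> body[0..6], body so far='w9gb96'
Chunk 2: stream[11..12]='3' size=0x3=3, data at stream[14..17]='dig' -> body[6..9], body so far='w9gb96dig'
Chunk 3: stream[19..20]='2' size=0x2=2, data at stream[22..24]='md' -> body[9..11], body so far='w9gb96digmd'
Chunk 4: stream[26..27]='7' size=0x7=7, data at stream[29..36]='dediozt' -> body[11..18], body so far='w9gb96digmddediozt'
Chunk 5: stream[38..39]='0' size=0 (terminator). Final body='w9gb96digmddediozt' (18 bytes)
Body byte 9 at stream offset 22

Answer: 22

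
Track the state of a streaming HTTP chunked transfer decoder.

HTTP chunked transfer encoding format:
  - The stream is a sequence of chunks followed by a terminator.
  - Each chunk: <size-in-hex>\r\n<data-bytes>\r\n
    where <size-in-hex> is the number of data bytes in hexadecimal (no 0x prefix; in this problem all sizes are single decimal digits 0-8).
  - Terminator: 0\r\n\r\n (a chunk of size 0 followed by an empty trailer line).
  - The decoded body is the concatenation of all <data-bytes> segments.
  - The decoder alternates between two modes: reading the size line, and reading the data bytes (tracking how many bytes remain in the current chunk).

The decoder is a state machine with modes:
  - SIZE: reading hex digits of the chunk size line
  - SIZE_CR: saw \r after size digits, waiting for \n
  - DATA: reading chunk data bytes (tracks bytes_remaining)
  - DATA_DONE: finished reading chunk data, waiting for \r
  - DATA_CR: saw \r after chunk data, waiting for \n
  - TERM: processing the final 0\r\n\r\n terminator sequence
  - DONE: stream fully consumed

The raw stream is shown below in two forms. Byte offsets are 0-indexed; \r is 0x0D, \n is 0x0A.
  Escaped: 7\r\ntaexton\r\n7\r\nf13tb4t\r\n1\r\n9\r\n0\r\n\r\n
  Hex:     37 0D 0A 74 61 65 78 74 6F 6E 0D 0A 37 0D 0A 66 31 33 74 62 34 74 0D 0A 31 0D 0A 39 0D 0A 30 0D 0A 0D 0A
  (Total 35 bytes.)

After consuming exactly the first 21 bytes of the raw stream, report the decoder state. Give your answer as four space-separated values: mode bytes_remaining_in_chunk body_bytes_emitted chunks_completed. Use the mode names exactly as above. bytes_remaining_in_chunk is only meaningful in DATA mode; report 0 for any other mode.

Byte 0 = '7': mode=SIZE remaining=0 emitted=0 chunks_done=0
Byte 1 = 0x0D: mode=SIZE_CR remaining=0 emitted=0 chunks_done=0
Byte 2 = 0x0A: mode=DATA remaining=7 emitted=0 chunks_done=0
Byte 3 = 't': mode=DATA remaining=6 emitted=1 chunks_done=0
Byte 4 = 'a': mode=DATA remaining=5 emitted=2 chunks_done=0
Byte 5 = 'e': mode=DATA remaining=4 emitted=3 chunks_done=0
Byte 6 = 'x': mode=DATA remaining=3 emitted=4 chunks_done=0
Byte 7 = 't': mode=DATA remaining=2 emitted=5 chunks_done=0
Byte 8 = 'o': mode=DATA remaining=1 emitted=6 chunks_done=0
Byte 9 = 'n': mode=DATA_DONE remaining=0 emitted=7 chunks_done=0
Byte 10 = 0x0D: mode=DATA_CR remaining=0 emitted=7 chunks_done=0
Byte 11 = 0x0A: mode=SIZE remaining=0 emitted=7 chunks_done=1
Byte 12 = '7': mode=SIZE remaining=0 emitted=7 chunks_done=1
Byte 13 = 0x0D: mode=SIZE_CR remaining=0 emitted=7 chunks_done=1
Byte 14 = 0x0A: mode=DATA remaining=7 emitted=7 chunks_done=1
Byte 15 = 'f': mode=DATA remaining=6 emitted=8 chunks_done=1
Byte 16 = '1': mode=DATA remaining=5 emitted=9 chunks_done=1
Byte 17 = '3': mode=DATA remaining=4 emitted=10 chunks_done=1
Byte 18 = 't': mode=DATA remaining=3 emitted=11 chunks_done=1
Byte 19 = 'b': mode=DATA remaining=2 emitted=12 chunks_done=1
Byte 20 = '4': mode=DATA remaining=1 emitted=13 chunks_done=1

Answer: DATA 1 13 1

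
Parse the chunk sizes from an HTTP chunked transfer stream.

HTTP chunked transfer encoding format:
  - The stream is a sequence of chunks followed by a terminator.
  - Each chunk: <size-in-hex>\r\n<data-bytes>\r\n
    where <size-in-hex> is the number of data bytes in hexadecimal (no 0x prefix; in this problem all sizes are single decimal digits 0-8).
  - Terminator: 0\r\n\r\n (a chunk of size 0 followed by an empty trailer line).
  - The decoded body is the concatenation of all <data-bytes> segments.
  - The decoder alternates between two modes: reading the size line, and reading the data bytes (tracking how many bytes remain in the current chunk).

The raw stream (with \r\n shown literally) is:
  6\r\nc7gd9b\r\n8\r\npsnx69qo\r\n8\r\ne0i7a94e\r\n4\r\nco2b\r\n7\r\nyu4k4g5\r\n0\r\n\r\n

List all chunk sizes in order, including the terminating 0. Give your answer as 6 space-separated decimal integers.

Answer: 6 8 8 4 7 0

Derivation:
Chunk 1: stream[0..1]='6' size=0x6=6, data at stream[3..9]='c7gd9b' -> body[0..6], body so far='c7gd9b'
Chunk 2: stream[11..12]='8' size=0x8=8, data at stream[14..22]='psnx69qo' -> body[6..14], body so far='c7gd9bpsnx69qo'
Chunk 3: stream[24..25]='8' size=0x8=8, data at stream[27..35]='e0i7a94e' -> body[14..22], body so far='c7gd9bpsnx69qoe0i7a94e'
Chunk 4: stream[37..38]='4' size=0x4=4, data at stream[40..44]='co2b' -> body[22..26], body so far='c7gd9bpsnx69qoe0i7a94eco2b'
Chunk 5: stream[46..47]='7' size=0x7=7, data at stream[49..56]='yu4k4g5' -> body[26..33], body so far='c7gd9bpsnx69qoe0i7a94eco2byu4k4g5'
Chunk 6: stream[58..59]='0' size=0 (terminator). Final body='c7gd9bpsnx69qoe0i7a94eco2byu4k4g5' (33 bytes)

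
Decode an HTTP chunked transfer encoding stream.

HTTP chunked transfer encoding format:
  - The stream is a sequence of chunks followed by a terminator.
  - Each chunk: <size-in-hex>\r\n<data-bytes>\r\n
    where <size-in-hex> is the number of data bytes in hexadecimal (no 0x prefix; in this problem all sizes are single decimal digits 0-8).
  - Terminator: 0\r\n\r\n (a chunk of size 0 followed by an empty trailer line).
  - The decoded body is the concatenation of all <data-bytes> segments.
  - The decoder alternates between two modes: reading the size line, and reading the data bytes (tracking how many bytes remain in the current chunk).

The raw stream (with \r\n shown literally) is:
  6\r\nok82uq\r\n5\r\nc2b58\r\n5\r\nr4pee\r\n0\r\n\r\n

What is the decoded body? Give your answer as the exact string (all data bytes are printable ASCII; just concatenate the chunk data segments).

Answer: ok82uqc2b58r4pee

Derivation:
Chunk 1: stream[0..1]='6' size=0x6=6, data at stream[3..9]='ok82uq' -> body[0..6], body so far='ok82uq'
Chunk 2: stream[11..12]='5' size=0x5=5, data at stream[14..19]='c2b58' -> body[6..11], body so far='ok82uqc2b58'
Chunk 3: stream[21..22]='5' size=0x5=5, data at stream[24..29]='r4pee' -> body[11..16], body so far='ok82uqc2b58r4pee'
Chunk 4: stream[31..32]='0' size=0 (terminator). Final body='ok82uqc2b58r4pee' (16 bytes)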